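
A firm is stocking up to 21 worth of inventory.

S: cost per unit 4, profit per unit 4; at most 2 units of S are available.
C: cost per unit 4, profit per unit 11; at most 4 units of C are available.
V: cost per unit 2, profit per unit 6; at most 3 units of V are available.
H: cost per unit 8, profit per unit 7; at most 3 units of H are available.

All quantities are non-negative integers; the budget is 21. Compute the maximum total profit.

56

This is a bounded integer knapsack.
V has the best ratio (6/2); taking only V gives at most 3×6 = 18 (stopped by the supply cap of 3).
Mixing does better — 4×C and 2×V: cost 20 ≤ 21, profit 4·11 + 2·6 = 56.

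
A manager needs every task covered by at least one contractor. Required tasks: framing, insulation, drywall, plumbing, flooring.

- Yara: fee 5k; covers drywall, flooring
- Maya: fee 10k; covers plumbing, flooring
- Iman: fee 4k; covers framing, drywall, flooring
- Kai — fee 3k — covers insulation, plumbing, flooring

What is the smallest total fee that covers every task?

7

Choose Iman and Kai: together they cover framing, insulation, drywall, plumbing, flooring — every task.
Total fee: 4 + 3 = 7.
No cover costs less than 7.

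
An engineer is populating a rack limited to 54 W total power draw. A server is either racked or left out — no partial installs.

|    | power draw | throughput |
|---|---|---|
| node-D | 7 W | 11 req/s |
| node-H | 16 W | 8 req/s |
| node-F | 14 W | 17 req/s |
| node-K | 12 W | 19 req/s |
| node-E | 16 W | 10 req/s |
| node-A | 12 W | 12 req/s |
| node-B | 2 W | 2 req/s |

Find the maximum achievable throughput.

node-D + node-F + node-K + node-A + node-B: power draw 7 + 14 + 12 + 12 + 2 = 47 ≤ 54, throughput 11 + 17 + 19 + 12 + 2 = 61.
node-D + node-F + node-K + node-A: power draw 7 + 14 + 12 + 12 = 45 ≤ 54, throughput 11 + 17 + 19 + 12 = 59.
Best is node-D, node-F, node-K, node-A, and node-B with total throughput 61.

61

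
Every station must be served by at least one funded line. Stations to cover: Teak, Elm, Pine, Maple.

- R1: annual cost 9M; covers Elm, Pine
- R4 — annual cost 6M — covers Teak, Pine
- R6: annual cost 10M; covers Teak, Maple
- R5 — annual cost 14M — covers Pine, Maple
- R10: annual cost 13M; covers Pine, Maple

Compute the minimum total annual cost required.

The greedy cost-per-new-station heuristic would pick R4, R1, and R6 for 25, but a cheaper cover exists.
Choose R1 and R6: together they cover Teak, Elm, Pine, Maple — every station.
Total annual cost: 9 + 10 = 19.
No cover costs less than 19.

19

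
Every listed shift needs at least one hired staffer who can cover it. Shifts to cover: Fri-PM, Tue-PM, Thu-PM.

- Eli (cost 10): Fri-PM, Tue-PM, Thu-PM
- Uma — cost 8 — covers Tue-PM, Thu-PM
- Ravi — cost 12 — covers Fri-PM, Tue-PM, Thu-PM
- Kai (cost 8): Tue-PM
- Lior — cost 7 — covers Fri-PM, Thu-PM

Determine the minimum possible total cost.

10

Eli alone covers Fri-PM, Tue-PM, Thu-PM — every shift.
Total cost: 10.
No cover costs less than 10.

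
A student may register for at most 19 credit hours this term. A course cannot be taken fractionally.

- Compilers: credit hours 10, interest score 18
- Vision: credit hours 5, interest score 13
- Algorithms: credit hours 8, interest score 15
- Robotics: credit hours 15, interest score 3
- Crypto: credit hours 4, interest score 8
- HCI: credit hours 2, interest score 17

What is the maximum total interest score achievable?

53

Treat it as a binary knapsack problem.
Vision + Algorithms + Crypto + HCI: credit hours 5 + 8 + 4 + 2 = 19 ≤ 19, interest score 13 + 15 + 8 + 17 = 53.
Compilers + Vision + HCI: credit hours 10 + 5 + 2 = 17 ≤ 19, interest score 18 + 13 + 17 = 48.
Best is Vision, Algorithms, Crypto, and HCI with total interest score 53.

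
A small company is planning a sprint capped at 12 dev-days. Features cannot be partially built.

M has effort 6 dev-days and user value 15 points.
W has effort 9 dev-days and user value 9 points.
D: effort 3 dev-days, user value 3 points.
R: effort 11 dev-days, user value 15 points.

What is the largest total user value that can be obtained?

18

Take M and D: effort 6 + 3 = 9 ≤ 12, user value 15 + 3 = 18.
No other feasible combination does better.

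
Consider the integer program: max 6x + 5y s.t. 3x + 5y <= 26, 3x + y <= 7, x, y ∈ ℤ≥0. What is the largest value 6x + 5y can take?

26

Relaxing integrality, the LP optimum is 28.25 at (x,y) = (0.75, 4.75), which is not an integer point.
(x,y)=(1,4): 3·1+5·4=23≤26, 3·1+1·4=7≤7, objective 26.
(x,y)=(0,5): 3·0+5·5=25≤26, 3·0+1·5=5≤7, objective 25.
(x,y)=(1,3): 3·1+5·3=18≤26, 3·1+1·3=6≤7, objective 21.
No feasible integer point exceeds 26.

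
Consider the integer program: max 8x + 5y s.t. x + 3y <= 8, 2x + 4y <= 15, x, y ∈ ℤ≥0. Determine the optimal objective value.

Relaxing integrality, the LP optimum is 60.00 at (x,y) = (7.5, 0), which is not an integer point.
(x,y)=(7,0): 1·7+3·0=7≤8, 2·7+4·0=14≤15, objective 56.
(x,y)=(6,0): 1·6+3·0=6≤8, 2·6+4·0=12≤15, objective 48.
No feasible integer point exceeds 56.

56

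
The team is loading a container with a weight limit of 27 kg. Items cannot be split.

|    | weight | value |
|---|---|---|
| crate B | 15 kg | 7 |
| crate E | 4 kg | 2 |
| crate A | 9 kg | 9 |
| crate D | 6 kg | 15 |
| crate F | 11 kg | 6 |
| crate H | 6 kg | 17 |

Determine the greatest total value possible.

Allowing fractional choices, the relaxed optimum would be about 44.3, but items are indivisible.
crate A + crate D + crate H: weight 9 + 6 + 6 = 21 ≤ 27, value 9 + 15 + 17 = 41.
crate E + crate A + crate D + crate H: weight 4 + 9 + 6 + 6 = 25 ≤ 27, value 2 + 9 + 15 + 17 = 43.
Best is crate E, crate A, crate D, and crate H with total value 43.

43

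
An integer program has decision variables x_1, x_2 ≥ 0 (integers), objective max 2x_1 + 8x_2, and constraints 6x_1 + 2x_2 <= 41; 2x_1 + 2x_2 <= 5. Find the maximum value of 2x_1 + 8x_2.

Relaxing integrality, the LP optimum is 20.00 at (x_1,x_2) = (0, 2.5), which is not an integer point.
(x_1,x_2)=(0,2): 6·0+2·2=4≤41, 2·0+2·2=4≤5, objective 16.
(x_1,x_2)=(1,1): 6·1+2·1=8≤41, 2·1+2·1=4≤5, objective 10.
(x_1,x_2)=(0,1): 6·0+2·1=2≤41, 2·0+2·1=2≤5, objective 8.
Maximum is 16 at (x_1,x_2)=(0,2).

16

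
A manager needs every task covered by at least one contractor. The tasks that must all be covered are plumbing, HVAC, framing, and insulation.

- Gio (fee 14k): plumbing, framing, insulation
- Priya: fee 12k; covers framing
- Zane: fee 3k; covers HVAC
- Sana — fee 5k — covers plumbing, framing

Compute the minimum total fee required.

Choose Gio and Zane: together they cover plumbing, HVAC, framing, insulation — every task.
Total fee: 14 + 3 = 17.

17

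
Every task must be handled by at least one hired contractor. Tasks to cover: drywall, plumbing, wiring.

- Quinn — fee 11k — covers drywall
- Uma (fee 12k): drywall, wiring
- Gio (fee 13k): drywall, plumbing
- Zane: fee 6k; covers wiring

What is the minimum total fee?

19

The greedy cost-per-new-task heuristic would pick Uma and Gio for 25, but a cheaper cover exists.
Choose Gio and Zane: together they cover drywall, plumbing, wiring — every task.
Total fee: 13 + 6 = 19.
No cover costs less than 19.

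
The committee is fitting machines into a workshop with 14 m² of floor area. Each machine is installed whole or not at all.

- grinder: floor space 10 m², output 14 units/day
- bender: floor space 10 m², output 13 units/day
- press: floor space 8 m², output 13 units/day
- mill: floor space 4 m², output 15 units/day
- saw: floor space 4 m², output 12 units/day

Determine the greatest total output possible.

29

Take grinder and mill: floor space 10 + 4 = 14 ≤ 14, output 14 + 15 = 29.
No other feasible combination does better.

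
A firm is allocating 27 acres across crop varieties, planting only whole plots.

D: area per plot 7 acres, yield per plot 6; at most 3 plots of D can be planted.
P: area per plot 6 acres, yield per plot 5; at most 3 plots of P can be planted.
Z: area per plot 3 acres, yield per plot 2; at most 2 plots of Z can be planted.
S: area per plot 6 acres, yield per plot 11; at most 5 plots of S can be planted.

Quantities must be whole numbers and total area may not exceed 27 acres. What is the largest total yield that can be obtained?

1×Z and 4×S: area 27 ≤ 27, yield 1·2 + 4·11 = 46.
4×S: area 24 ≤ 27, yield 4·11 = 44.
Best is 46.

46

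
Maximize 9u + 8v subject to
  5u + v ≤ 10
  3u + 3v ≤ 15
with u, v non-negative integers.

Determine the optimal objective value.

Relaxing integrality, the LP optimum is 41.25 at (u,v) = (1.25, 3.75), which is not an integer point.
(u,v)=(1,4): 5·1+1·4=9≤10, 3·1+3·4=15≤15, objective 41.
(u,v)=(0,5): 5·0+1·5=5≤10, 3·0+3·5=15≤15, objective 40.
(u,v)=(1,3): 5·1+1·3=8≤10, 3·1+3·3=12≤15, objective 33.
No feasible integer point exceeds 41.

41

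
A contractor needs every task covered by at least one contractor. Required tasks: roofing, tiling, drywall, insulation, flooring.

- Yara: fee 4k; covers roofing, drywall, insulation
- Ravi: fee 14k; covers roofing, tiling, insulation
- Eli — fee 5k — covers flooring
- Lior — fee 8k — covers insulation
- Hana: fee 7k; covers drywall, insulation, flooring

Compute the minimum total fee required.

21

The greedy cost-per-new-task heuristic would pick Yara, Eli, and Ravi for 23, but a cheaper cover exists.
Choose Ravi and Hana: together they cover roofing, tiling, drywall, insulation, flooring — every task.
Total fee: 14 + 7 = 21.
No cover costs less than 21.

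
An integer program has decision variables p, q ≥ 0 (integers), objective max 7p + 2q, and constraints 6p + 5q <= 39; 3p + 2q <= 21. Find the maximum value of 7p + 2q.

(p,q)=(6,0): 6·6+5·0=36≤39, 3·6+2·0=18≤21, objective 42.
(p,q)=(5,1): 6·5+5·1=35≤39, 3·5+2·1=17≤21, objective 37.
(p,q)=(5,0): 6·5+5·0=30≤39, 3·5+2·0=15≤21, objective 35.
Maximum is 42 at (p,q)=(6,0).

42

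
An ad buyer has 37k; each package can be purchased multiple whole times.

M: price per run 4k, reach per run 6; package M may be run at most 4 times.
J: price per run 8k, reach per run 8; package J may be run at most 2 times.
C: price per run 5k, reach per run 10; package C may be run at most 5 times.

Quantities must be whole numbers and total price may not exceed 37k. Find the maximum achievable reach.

C has the best ratio (10/5); taking only C gives at most 5×10 = 50 (stopped by the supply cap of 5).
Mixing does better — 3×M and 5×C: price 37 ≤ 37, reach 3·6 + 5·10 = 68.

68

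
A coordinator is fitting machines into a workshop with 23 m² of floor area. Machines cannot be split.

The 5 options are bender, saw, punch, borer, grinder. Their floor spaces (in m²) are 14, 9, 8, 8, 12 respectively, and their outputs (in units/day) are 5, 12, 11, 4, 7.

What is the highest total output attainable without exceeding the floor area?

saw + grinder: floor space 9 + 12 = 21 ≤ 23, output 12 + 7 = 19.
saw + punch: floor space 9 + 8 = 17 ≤ 23, output 12 + 11 = 23.
Best is saw and punch with total output 23.

23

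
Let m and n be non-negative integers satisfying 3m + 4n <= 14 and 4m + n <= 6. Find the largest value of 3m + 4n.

12

Relaxing integrality, the LP optimum is 14.00 at (m,n) = (0, 3.5), which is not an integer point.
(m,n)=(0,3): 3·0+4·3=12≤14, 4·0+1·3=3≤6, objective 12.
(m,n)=(1,2): 3·1+4·2=11≤14, 4·1+1·2=6≤6, objective 11.
No feasible integer point exceeds 12.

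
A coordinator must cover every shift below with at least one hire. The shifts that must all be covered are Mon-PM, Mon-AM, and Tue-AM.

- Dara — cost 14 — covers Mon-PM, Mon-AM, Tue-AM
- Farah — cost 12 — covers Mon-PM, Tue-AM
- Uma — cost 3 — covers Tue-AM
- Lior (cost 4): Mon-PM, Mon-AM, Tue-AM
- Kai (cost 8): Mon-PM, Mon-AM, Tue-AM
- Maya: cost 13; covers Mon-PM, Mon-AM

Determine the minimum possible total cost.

4

Lior alone covers Mon-PM, Mon-AM, Tue-AM — every shift.
Total cost: 4.
No cover costs less than 4.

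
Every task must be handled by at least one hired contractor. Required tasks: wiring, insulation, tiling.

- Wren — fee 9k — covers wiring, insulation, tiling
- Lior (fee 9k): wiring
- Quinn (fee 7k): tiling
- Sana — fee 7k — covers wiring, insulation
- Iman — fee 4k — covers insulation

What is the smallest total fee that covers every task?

9

Wren alone covers wiring, insulation, tiling — every task.
Total fee: 9.
No cover costs less than 9.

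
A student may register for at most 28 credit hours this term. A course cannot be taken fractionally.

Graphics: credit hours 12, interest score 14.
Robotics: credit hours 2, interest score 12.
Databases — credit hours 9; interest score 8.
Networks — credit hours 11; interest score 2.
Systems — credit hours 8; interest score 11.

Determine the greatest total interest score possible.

37

Allowing fractional choices, the relaxed optimum would be about 42.3, but courses are indivisible.
Graphics + Robotics + Systems: credit hours 12 + 2 + 8 = 22 ≤ 28, interest score 14 + 12 + 11 = 37.
Graphics + Robotics + Databases: credit hours 12 + 2 + 9 = 23 ≤ 28, interest score 14 + 12 + 8 = 34.
Best is Graphics, Robotics, and Systems with total interest score 37.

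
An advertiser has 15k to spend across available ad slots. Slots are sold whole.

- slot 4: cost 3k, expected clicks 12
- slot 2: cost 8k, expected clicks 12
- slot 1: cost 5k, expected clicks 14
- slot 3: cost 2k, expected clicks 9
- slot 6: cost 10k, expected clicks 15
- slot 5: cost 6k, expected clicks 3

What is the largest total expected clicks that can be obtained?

36

Allowing fractional choices, the relaxed optimum would be about 42.5, but ad slots are indivisible.
slot 2 + slot 1 + slot 3: cost 8 + 5 + 2 = 15 ≤ 15, expected clicks 12 + 14 + 9 = 35.
slot 4 + slot 1 + slot 3: cost 3 + 5 + 2 = 10 ≤ 15, expected clicks 12 + 14 + 9 = 35.
slot 4 + slot 3 + slot 6: cost 3 + 2 + 10 = 15 ≤ 15, expected clicks 12 + 9 + 15 = 36.
Best is slot 4, slot 3, and slot 6 with total expected clicks 36.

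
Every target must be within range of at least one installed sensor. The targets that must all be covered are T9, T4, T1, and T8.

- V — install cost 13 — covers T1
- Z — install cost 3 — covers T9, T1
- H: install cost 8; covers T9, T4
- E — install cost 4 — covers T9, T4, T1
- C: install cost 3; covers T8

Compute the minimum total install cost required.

Choose E and C: together they cover T9, T4, T1, T8 — every target.
Total install cost: 4 + 3 = 7.

7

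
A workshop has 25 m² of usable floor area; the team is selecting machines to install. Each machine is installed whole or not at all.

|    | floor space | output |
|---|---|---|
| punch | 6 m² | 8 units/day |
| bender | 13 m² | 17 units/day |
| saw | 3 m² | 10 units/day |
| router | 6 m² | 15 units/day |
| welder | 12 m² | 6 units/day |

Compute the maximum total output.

42

Treat it as a binary knapsack problem.
bender + saw + router: floor space 13 + 3 + 6 = 22 ≤ 25, output 17 + 10 + 15 = 42.
punch + bender + router: floor space 6 + 13 + 6 = 25 ≤ 25, output 8 + 17 + 15 = 40.
Best is bender, saw, and router with total output 42.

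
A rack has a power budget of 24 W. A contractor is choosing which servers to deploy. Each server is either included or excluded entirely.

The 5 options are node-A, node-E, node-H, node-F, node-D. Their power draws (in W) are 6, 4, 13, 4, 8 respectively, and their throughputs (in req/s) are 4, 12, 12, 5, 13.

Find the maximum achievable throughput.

34

Allowing fractional choices, the relaxed optimum would be about 37.4, but servers are indivisible.
node-E + node-F + node-D: power draw 4 + 4 + 8 = 16 ≤ 24, throughput 12 + 5 + 13 = 30.
node-A + node-E + node-F + node-D: power draw 6 + 4 + 4 + 8 = 22 ≤ 24, throughput 4 + 12 + 5 + 13 = 34.
node-A + node-E + node-D: power draw 6 + 4 + 8 = 18 ≤ 24, throughput 4 + 12 + 13 = 29.
Best is node-A, node-E, node-F, and node-D with total throughput 34.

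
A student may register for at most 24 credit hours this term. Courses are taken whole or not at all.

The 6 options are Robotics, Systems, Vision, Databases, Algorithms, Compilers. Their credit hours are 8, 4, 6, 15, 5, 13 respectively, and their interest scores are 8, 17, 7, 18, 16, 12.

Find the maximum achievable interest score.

Take Systems, Databases, and Algorithms: credit hours 4 + 15 + 5 = 24 ≤ 24, interest score 17 + 18 + 16 = 51.
No other feasible combination does better.

51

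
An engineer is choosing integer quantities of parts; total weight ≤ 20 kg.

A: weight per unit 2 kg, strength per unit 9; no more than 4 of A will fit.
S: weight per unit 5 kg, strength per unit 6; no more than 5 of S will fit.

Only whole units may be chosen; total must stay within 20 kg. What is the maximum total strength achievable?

A has the best ratio (9/2); taking only A gives at most 4×9 = 36 (stopped by the supply cap of 4).
Mixing does better — 4×A and 2×S: weight 18 ≤ 20, strength 4·9 + 2·6 = 48.

48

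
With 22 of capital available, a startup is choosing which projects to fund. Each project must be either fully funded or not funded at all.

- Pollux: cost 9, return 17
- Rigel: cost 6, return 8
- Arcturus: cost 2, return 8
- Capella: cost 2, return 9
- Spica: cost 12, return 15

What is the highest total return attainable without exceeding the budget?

This is a 0-1 knapsack instance.
Allowing fractional choices, the relaxed optimum would be about 45.8, but projects are indivisible.
Pollux + Arcturus + Capella: cost 9 + 2 + 2 = 13 ≤ 22, return 17 + 8 + 9 = 34.
Pollux + Rigel + Arcturus + Capella: cost 9 + 6 + 2 + 2 = 19 ≤ 22, return 17 + 8 + 8 + 9 = 42.
Rigel + Arcturus + Capella + Spica: cost 6 + 2 + 2 + 12 = 22 ≤ 22, return 8 + 8 + 9 + 15 = 40.
Best is Pollux, Rigel, Arcturus, and Capella with total return 42.

42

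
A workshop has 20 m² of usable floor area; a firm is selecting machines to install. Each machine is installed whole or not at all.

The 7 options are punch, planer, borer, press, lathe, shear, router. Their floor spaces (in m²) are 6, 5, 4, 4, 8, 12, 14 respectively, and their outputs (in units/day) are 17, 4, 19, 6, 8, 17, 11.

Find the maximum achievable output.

46

This is an integer program with binary decision variables.
Allowing fractional choices, the relaxed optimum would be about 50.5, but machines are indivisible.
punch + borer + lathe: floor space 6 + 4 + 8 = 18 ≤ 20, output 17 + 19 + 8 = 44.
punch + planer + borer + press: floor space 6 + 5 + 4 + 4 = 19 ≤ 20, output 17 + 4 + 19 + 6 = 46.
punch + borer + press: floor space 6 + 4 + 4 = 14 ≤ 20, output 17 + 19 + 6 = 42.
Best is punch, planer, borer, and press with total output 46.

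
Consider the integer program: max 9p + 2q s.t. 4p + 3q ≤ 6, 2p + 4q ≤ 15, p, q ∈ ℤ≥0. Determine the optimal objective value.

9

(p,q)=(1,0): 4·1+3·0=4≤6, 2·1+4·0=2≤15, objective 9.
(p,q)=(0,1): 4·0+3·1=3≤6, 2·0+4·1=4≤15, objective 2.
(p,q)=(0,0): 4·0+3·0=0≤6, 2·0+4·0=0≤15, objective 0.
No feasible integer point exceeds 9.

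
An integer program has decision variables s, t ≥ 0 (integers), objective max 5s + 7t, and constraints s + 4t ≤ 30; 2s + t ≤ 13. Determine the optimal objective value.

59

Relaxing integrality, the LP optimum is 62.71 at (s,t) = (3.14, 6.71), which is not an integer point.
(s,t)=(2,7) is feasible, giving 59.
(s,t)=(3,6) is feasible, giving 57.
(s,t)=(4,5) is feasible, giving 55.
Maximum is 59 at (s,t)=(2,7).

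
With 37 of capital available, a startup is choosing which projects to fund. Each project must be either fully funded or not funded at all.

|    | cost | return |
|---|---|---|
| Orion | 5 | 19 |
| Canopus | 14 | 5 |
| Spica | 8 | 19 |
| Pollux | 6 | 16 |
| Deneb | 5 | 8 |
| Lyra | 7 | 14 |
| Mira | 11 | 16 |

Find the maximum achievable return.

84

Orion + Spica + Pollux + Lyra + Mira: cost 5 + 8 + 6 + 7 + 11 = 37 ≤ 37, return 19 + 19 + 16 + 14 + 16 = 84.
Orion + Spica + Pollux + Deneb + Lyra: cost 5 + 8 + 6 + 5 + 7 = 31 ≤ 37, return 19 + 19 + 16 + 8 + 14 = 76.
Orion + Spica + Pollux + Deneb + Mira: cost 5 + 8 + 6 + 5 + 11 = 35 ≤ 37, return 19 + 19 + 16 + 8 + 16 = 78.
Best is Orion, Spica, Pollux, Lyra, and Mira with total return 84.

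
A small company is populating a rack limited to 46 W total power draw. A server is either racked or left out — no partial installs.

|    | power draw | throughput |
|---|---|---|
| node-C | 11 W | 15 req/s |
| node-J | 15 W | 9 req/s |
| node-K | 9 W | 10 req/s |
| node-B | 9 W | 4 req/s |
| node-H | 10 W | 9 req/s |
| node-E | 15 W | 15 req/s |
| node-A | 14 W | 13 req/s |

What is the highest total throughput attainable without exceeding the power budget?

This is an integer program with binary decision variables.
Take node-C, node-K, node-H, and node-E: power draw 11 + 9 + 10 + 15 = 45 ≤ 46, throughput 15 + 10 + 9 + 15 = 49.
No other feasible combination does better.

49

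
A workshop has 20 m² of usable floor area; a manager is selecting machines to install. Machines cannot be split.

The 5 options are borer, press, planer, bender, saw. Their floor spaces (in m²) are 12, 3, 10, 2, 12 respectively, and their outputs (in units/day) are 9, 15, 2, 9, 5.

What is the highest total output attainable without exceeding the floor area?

33

This is a 0-1 knapsack instance.
Allowing fractional choices, the relaxed optimum would be about 34.2, but machines are indivisible.
borer + press + bender: floor space 12 + 3 + 2 = 17 ≤ 20, output 9 + 15 + 9 = 33.
press + bender + saw: floor space 3 + 2 + 12 = 17 ≤ 20, output 15 + 9 + 5 = 29.
Best is borer, press, and bender with total output 33.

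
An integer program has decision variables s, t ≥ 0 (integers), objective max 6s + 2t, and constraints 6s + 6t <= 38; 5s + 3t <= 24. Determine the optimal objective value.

26

The continuous relaxation peaks at (4.8, 0) with value 28.80; rounding to a feasible lattice point costs some objective.
(s,t)=(4,1): 6·4+6·1=30≤38, 5·4+3·1=23≤24, objective 26.
(s,t)=(4,0): 6·4+6·0=24≤38, 5·4+3·0=20≤24, objective 24.
(s,t)=(3,2): 6·3+6·2=30≤38, 5·3+3·2=21≤24, objective 22.
The best lattice point is (4,1), giving 26.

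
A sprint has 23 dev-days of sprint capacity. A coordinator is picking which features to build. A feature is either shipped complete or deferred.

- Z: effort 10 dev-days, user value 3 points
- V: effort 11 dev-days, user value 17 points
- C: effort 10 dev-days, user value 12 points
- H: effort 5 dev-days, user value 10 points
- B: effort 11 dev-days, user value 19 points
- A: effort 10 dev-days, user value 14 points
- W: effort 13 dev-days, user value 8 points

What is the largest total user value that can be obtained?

Treat it as a binary knapsack problem.
V + B: effort 11 + 11 = 22 ≤ 23, user value 17 + 19 = 36.
B + A: effort 11 + 10 = 21 ≤ 23, user value 19 + 14 = 33.
Best is V and B with total user value 36.

36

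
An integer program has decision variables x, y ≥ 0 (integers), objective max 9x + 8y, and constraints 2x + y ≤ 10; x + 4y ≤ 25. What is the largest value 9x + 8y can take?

59

(x,y)=(3,4): 2·3+1·4=10≤10, 1·3+4·4=19≤25, objective 59.
(x,y)=(2,5): 2·2+1·5=9≤10, 1·2+4·5=22≤25, objective 58.
No feasible integer point exceeds 59.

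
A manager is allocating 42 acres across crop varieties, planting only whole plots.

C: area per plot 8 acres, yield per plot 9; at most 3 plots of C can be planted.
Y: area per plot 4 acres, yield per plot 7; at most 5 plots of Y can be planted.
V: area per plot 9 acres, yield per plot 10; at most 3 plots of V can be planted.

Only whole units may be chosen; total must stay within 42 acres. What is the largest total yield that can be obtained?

1×C, 4×Y, and 2×V: area 42 ≤ 42, yield 1·9 + 4·7 + 2·10 = 57.
2×C, 4×Y, and 1×V: area 41 ≤ 42, yield 2·9 + 4·7 + 1·10 = 56.
Best is 57.

57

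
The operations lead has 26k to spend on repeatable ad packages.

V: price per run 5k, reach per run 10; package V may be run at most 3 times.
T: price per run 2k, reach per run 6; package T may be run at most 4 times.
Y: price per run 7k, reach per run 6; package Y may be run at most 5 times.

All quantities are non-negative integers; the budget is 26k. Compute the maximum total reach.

T has the best ratio (6/2); taking only T gives at most 4×6 = 24 (stopped by the supply cap of 4).
Mixing does better — 3×V and 4×T: price 23 ≤ 26, reach 3·10 + 4·6 = 54.

54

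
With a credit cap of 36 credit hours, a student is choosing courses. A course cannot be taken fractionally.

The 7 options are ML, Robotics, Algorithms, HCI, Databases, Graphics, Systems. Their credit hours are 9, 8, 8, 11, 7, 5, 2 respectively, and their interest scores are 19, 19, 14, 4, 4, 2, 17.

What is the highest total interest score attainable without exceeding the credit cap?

73

ML + Robotics + Algorithms + Databases + Systems: credit hours 9 + 8 + 8 + 7 + 2 = 34 ≤ 36, interest score 19 + 19 + 14 + 4 + 17 = 73.
ML + Robotics + Algorithms + Graphics + Systems: credit hours 9 + 8 + 8 + 5 + 2 = 32 ≤ 36, interest score 19 + 19 + 14 + 2 + 17 = 71.
Best is ML, Robotics, Algorithms, Databases, and Systems with total interest score 73.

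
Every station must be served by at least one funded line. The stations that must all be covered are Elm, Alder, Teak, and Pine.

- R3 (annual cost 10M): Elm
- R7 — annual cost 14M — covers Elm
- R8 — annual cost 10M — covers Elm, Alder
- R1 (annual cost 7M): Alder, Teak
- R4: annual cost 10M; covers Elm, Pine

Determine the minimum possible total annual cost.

Choose R1 and R4: together they cover Elm, Alder, Teak, Pine — every station.
Total annual cost: 7 + 10 = 17.
No cover costs less than 17.

17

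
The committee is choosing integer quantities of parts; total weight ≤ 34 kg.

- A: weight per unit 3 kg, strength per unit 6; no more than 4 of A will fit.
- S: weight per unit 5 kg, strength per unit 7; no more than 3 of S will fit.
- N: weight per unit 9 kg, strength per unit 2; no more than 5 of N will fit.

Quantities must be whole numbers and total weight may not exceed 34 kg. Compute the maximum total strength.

45

Take 4×A and 3×S: weight 27 ≤ 34, strength 4·6 + 3·7 = 45.
A has the best ratio (6/3) and is taken to its limit of 4; remaining capacity is filled optimally with the others.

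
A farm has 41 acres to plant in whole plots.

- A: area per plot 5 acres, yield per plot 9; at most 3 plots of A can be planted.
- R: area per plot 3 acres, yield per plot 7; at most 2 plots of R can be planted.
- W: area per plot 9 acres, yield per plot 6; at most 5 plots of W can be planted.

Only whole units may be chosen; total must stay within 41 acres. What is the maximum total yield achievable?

53

R has the best ratio (7/3); taking only R gives at most 2×7 = 14 (stopped by the supply cap of 2).
Mixing does better — 3×A, 2×R, and 2×W: area 39 ≤ 41, yield 3·9 + 2·7 + 2·6 = 53.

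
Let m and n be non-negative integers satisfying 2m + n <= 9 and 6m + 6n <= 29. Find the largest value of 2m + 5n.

The continuous relaxation peaks at (0, 4.83) with value 24.17; rounding to a feasible lattice point costs some objective.
(m,n)=(0,4): 2·0+1·4=4≤9, 6·0+6·4=24≤29, objective 20.
(m,n)=(1,3): 2·1+1·3=5≤9, 6·1+6·3=24≤29, objective 17.
The best lattice point is (0,4), giving 20.

20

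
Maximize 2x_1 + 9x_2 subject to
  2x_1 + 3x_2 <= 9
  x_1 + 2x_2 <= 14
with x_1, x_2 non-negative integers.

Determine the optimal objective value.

27

(x_1,x_2)=(0,3) is feasible, giving 27.
(x_1,x_2)=(1,2) is feasible, giving 20.
(x_1,x_2)=(0,2) is feasible, giving 18.
Maximum is 27 at (x_1,x_2)=(0,3).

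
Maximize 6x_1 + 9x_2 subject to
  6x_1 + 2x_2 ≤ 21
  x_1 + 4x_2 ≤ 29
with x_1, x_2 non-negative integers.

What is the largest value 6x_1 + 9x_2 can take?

69

Relaxing integrality, the LP optimum is 69.68 at (x_1,x_2) = (1.18, 6.95), which is not an integer point.
(x_1,x_2)=(1,7): 6·1+2·7=20≤21, 1·1+4·7=29≤29, objective 69.
(x_1,x_2)=(0,7): 6·0+2·7=14≤21, 1·0+4·7=28≤29, objective 63.
(x_1,x_2)=(1,6): 6·1+2·6=18≤21, 1·1+4·6=25≤29, objective 60.
(x_1,x_2)=(0,6): 6·0+2·6=12≤21, 1·0+4·6=24≤29, objective 54.
The best lattice point is (1,7), giving 69.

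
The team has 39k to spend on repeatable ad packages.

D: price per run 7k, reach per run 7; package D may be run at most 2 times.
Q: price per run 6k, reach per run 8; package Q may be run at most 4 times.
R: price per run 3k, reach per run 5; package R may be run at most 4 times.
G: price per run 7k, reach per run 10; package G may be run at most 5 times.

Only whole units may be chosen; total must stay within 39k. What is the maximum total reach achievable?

58

This is a bounded integer knapsack.
R has the best ratio (5/3); taking only R gives at most 4×5 = 20 (stopped by the supply cap of 4).
Mixing does better — 1×Q, 4×R, and 3×G: price 39 ≤ 39, reach 1·8 + 4·5 + 3·10 = 58.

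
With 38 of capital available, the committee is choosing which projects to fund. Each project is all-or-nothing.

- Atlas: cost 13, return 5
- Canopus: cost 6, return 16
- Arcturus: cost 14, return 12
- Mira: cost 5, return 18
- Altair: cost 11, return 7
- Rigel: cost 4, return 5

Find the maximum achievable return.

53

Allowing fractional choices, the relaxed optimum would be about 56.7, but projects are indivisible.
Canopus + Arcturus + Mira + Altair: cost 6 + 14 + 5 + 11 = 36 ≤ 38, return 16 + 12 + 18 + 7 = 53.
Canopus + Arcturus + Mira + Rigel: cost 6 + 14 + 5 + 4 = 29 ≤ 38, return 16 + 12 + 18 + 5 = 51.
Best is Canopus, Arcturus, Mira, and Altair with total return 53.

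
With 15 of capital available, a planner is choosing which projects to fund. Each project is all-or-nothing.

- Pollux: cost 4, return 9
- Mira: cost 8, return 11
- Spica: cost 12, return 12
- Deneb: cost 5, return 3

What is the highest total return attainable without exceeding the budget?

20

This is a 0-1 knapsack instance.
Pollux + Mira: cost 4 + 8 = 12 ≤ 15, return 9 + 11 = 20.
Pollux + Deneb: cost 4 + 5 = 9 ≤ 15, return 9 + 3 = 12.
Mira + Deneb: cost 8 + 5 = 13 ≤ 15, return 11 + 3 = 14.
Best is Pollux and Mira with total return 20.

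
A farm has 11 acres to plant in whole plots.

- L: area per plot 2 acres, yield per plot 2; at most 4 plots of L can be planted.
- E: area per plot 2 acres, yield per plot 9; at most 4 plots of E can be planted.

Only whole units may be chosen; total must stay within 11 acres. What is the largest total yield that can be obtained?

E has the best ratio (9/2); taking only E gives at most 4×9 = 36 (stopped by the supply cap of 4).
Mixing does better — 1×L and 4×E: area 10 ≤ 11, yield 1·2 + 4·9 = 38.

38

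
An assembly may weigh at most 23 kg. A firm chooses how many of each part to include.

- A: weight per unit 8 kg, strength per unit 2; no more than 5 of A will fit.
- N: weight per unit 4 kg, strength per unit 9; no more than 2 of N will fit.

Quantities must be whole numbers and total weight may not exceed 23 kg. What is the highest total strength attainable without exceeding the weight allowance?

N has the best ratio (9/4); taking only N gives at most 2×9 = 18 (stopped by the supply cap of 2).
Mixing does better — 1×A and 2×N: weight 16 ≤ 23, strength 1·2 + 2·9 = 20.

20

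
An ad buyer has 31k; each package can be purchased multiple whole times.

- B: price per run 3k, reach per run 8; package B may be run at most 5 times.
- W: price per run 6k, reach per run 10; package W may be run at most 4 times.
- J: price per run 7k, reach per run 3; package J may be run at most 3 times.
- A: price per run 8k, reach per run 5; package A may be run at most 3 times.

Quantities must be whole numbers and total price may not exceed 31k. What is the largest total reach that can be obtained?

62

B has the best ratio (8/3); taking only B gives at most 5×8 = 40 (stopped by the supply cap of 5).
Mixing does better — 4×B and 3×W: price 30 ≤ 31, reach 4·8 + 3·10 = 62.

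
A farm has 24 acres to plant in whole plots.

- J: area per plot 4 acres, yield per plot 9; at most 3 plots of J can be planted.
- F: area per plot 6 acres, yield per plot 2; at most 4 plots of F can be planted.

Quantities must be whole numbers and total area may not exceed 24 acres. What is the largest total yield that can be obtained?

J has the best ratio (9/4); taking only J gives at most 3×9 = 27 (stopped by the supply cap of 3).
Mixing does better — 3×J and 2×F: area 24 ≤ 24, yield 3·9 + 2·2 = 31.

31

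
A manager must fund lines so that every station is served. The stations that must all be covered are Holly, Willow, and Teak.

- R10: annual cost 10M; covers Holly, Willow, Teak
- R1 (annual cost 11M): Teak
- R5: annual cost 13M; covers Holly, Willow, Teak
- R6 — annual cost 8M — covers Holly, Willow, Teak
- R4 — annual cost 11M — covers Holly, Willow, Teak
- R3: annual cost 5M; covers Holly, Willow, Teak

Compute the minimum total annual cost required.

R3 alone covers Holly, Willow, Teak — every station.
Total annual cost: 5.
No cover costs less than 5.

5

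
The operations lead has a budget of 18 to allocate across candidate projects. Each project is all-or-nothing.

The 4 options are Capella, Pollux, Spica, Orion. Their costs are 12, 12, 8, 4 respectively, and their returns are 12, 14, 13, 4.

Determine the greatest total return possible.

18

This is an integer program with binary decision variables.
Pollux + Orion: cost 12 + 4 = 16 ≤ 18, return 14 + 4 = 18.
Capella + Orion: cost 12 + 4 = 16 ≤ 18, return 12 + 4 = 16.
Spica + Orion: cost 8 + 4 = 12 ≤ 18, return 13 + 4 = 17.
Best is Pollux and Orion with total return 18.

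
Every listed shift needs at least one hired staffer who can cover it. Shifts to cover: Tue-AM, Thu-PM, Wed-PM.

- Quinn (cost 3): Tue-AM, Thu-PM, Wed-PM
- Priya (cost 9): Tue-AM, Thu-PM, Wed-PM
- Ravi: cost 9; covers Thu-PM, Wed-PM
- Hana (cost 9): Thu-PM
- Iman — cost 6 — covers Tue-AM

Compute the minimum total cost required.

This is a weighted set-cover instance.
Quinn alone covers Tue-AM, Thu-PM, Wed-PM — every shift.
Total cost: 3.

3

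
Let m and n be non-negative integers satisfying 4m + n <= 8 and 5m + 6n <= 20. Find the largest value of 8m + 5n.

18

(m,n)=(1,2): 4·1+1·2=6≤8, 5·1+6·2=17≤20, objective 18.
(m,n)=(0,3): 4·0+1·3=3≤8, 5·0+6·3=18≤20, objective 15.
(m,n)=(1,1): 4·1+1·1=5≤8, 5·1+6·1=11≤20, objective 13.
The best lattice point is (1,2), giving 18.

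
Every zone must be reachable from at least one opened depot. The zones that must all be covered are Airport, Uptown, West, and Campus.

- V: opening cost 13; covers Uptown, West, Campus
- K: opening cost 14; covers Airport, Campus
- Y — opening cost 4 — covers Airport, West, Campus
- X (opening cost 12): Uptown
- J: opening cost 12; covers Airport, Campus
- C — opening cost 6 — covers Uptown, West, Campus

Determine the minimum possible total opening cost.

10

This is a weighted set-cover instance.
Choose Y and C: together they cover Airport, Uptown, West, Campus — every zone.
Total opening cost: 4 + 6 = 10.
No cover costs less than 10.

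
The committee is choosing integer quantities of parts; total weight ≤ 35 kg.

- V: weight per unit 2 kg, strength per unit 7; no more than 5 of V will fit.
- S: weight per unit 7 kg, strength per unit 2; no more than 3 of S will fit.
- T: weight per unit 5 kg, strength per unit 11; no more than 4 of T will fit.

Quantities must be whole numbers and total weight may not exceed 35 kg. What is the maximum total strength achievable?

4×V, 1×S, and 4×T: weight 35 ≤ 35, strength 4·7 + 1·2 + 4·11 = 74.
5×V and 4×T: weight 30 ≤ 35, strength 5·7 + 4·11 = 79.
Best is 79.

79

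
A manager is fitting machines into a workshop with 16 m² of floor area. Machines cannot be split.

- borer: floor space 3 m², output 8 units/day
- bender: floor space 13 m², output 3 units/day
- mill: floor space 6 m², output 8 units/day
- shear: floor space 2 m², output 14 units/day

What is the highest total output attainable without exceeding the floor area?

Allowing fractional choices, the relaxed optimum would be about 31.2, but machines are indivisible.
borer + shear: floor space 3 + 2 = 5 ≤ 16, output 8 + 14 = 22.
mill + shear: floor space 6 + 2 = 8 ≤ 16, output 8 + 14 = 22.
borer + mill + shear: floor space 3 + 6 + 2 = 11 ≤ 16, output 8 + 8 + 14 = 30.
Best is borer, mill, and shear with total output 30.

30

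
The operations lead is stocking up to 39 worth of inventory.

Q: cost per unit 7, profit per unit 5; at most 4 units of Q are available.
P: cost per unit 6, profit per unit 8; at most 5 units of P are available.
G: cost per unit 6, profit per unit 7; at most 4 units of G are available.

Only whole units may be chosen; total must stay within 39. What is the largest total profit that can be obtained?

4×P and 2×G: cost 36 ≤ 39, profit 4·8 + 2·7 = 46.
5×P and 1×G: cost 36 ≤ 39, profit 5·8 + 1·7 = 47.
Best is 47.

47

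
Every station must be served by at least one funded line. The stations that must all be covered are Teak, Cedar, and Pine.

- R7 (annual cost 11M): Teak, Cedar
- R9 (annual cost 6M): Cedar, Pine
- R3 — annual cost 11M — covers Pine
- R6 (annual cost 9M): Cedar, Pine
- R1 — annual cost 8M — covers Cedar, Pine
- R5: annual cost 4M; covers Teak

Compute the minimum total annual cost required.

10

Choose R9 and R5: together they cover Teak, Cedar, Pine — every station.
Total annual cost: 6 + 4 = 10.
No cover costs less than 10.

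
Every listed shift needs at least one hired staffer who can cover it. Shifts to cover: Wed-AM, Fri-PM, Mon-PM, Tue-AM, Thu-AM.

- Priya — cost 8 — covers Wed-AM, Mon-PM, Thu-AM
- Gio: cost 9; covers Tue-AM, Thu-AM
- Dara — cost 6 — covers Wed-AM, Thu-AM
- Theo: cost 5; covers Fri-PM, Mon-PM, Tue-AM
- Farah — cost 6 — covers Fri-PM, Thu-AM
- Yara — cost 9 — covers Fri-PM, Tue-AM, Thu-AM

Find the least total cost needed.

11

Choose Dara and Theo: together they cover Wed-AM, Fri-PM, Mon-PM, Tue-AM, Thu-AM — every shift.
Total cost: 6 + 5 = 11.
No cover costs less than 11.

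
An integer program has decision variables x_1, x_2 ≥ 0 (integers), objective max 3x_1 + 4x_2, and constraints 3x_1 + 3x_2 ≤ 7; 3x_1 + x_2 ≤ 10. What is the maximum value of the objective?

8

The continuous relaxation peaks at (0, 2.33) with value 9.33; rounding to a feasible lattice point costs some objective.
(x_1,x_2)=(0,2): 3·0+3·2=6≤7, 3·0+1·2=2≤10, objective 8.
(x_1,x_2)=(1,1): 3·1+3·1=6≤7, 3·1+1·1=4≤10, objective 7.
(x_1,x_2)=(0,1): 3·0+3·1=3≤7, 3·0+1·1=1≤10, objective 4.
No feasible integer point exceeds 8.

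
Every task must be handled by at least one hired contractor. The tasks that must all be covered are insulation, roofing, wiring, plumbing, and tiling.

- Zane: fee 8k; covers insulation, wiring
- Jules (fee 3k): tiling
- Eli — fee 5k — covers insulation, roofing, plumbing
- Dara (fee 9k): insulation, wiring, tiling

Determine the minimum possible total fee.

The greedy cost-per-new-task heuristic would pick Eli, Jules, and Zane for 16, but a cheaper cover exists.
Choose Eli and Dara: together they cover insulation, roofing, wiring, plumbing, tiling — every task.
Total fee: 5 + 9 = 14.
No cover costs less than 14.

14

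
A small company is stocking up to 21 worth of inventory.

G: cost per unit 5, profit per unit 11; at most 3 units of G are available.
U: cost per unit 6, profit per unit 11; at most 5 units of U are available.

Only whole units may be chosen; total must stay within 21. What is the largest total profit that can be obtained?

44

Take 3×G and 1×U: cost 21 ≤ 21, profit 3·11 + 1·11 = 44.
G has the best ratio (11/5) and is taken to its limit of 3; remaining capacity is filled optimally with the others.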